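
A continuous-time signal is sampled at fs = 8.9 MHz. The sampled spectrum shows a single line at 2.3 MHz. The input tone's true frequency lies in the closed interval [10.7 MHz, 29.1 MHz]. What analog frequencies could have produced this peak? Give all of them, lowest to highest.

Frequencies that alias to 2.3 MHz are k·fs ± 2.3 MHz for integer k ≥ 0.
k=0: 2.3 MHz.
k=1: 6.6 MHz, 11.2 MHz.
k=2: 15.5 MHz, 20.1 MHz.
k=3: 24.4 MHz, 29 MHz.
k=4: 33.3 MHz, 37.9 MHz.
Within [10.7 MHz, 29.1 MHz]: 11.2 MHz, 15.5 MHz, 20.1 MHz, 24.4 MHz, 29 MHz.

11.2 MHz, 15.5 MHz, 20.1 MHz, 24.4 MHz, 29 MHz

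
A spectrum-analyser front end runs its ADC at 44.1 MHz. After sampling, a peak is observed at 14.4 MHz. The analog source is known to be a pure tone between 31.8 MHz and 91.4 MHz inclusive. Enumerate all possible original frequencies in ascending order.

58.5 MHz, 73.8 MHz

Frequencies that alias to 14.4 MHz are k·fs ± 14.4 MHz for integer k ≥ 0.
k=0: 14.4 MHz.
k=1: 29.7 MHz, 58.5 MHz.
k=2: 73.8 MHz, 102.6 MHz.
k=3: 117.9 MHz, 146.7 MHz.
Within [31.8 MHz, 91.4 MHz]: 58.5 MHz, 73.8 MHz.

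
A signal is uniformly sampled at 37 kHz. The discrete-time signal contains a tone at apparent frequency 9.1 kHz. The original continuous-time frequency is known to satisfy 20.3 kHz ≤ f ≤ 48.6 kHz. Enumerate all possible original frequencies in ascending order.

27.9 kHz, 46.1 kHz

Frequencies that alias to 9.1 kHz are k·fs ± 9.1 kHz for integer k ≥ 0.
k=0: 9.1 kHz.
k=1: 27.9 kHz, 46.1 kHz.
k=2: 64.9 kHz, 83.1 kHz.
Within [20.3 kHz, 48.6 kHz]: 27.9 kHz, 46.1 kHz.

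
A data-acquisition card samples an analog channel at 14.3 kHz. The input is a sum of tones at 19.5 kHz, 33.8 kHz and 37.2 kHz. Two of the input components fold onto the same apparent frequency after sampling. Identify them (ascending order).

fs/2 = 7.15 kHz.
19.5 kHz mod fs = 5.2 kHz.
5.2 kHz ≤ fs/2 = 7.15 kHz, appears at 5.2 kHz.
33.8 kHz mod fs = 5.2 kHz.
5.2 kHz ≤ fs/2 = 7.15 kHz, appears at 5.2 kHz.
37.2 kHz mod fs = 8.6 kHz.
8.6 kHz > fs/2 = 7.15 kHz, folds to fs − 8.6 kHz = 5.7 kHz.
19.5 kHz and 33.8 kHz both map to 5.2 kHz.

19.5 kHz, 33.8 kHz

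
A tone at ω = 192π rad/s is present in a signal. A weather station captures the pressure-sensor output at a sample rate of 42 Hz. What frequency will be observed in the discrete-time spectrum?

12 Hz

ω = 192π rad/s → f = ω/(2π) = 96 Hz.
96 Hz mod fs = 12 Hz.
12 Hz ≤ fs/2 = 21 Hz, appears at 12 Hz.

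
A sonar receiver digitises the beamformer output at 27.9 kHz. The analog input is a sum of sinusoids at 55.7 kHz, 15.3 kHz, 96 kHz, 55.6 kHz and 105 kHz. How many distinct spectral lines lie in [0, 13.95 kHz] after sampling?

5

fs/2 = 13.95 kHz.
55.7 kHz mod fs = 27.8 kHz.
27.8 kHz > fs/2 = 13.95 kHz, folds to fs − 27.8 kHz = 0.1 kHz.
15.3 kHz > fs/2 = 13.95 kHz, folds to fs − 15.3 kHz = 12.6 kHz.
96 kHz mod fs = 12.3 kHz.
12.3 kHz ≤ fs/2 = 13.95 kHz, appears at 12.3 kHz.
55.6 kHz mod fs = 27.7 kHz.
27.7 kHz > fs/2 = 13.95 kHz, folds to fs − 27.7 kHz = 0.2 kHz.
105 kHz mod fs = 21.3 kHz.
21.3 kHz > fs/2 = 13.95 kHz, folds to fs − 21.3 kHz = 6.6 kHz.
Distinct values: {0.1 kHz, 0.2 kHz, 6.6 kHz, 12.3 kHz, 12.6 kHz} → 5.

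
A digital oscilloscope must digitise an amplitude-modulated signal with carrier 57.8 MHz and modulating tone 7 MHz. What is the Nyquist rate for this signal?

129.6 MHz

AM sidebands sit at fc ± fm = 50.8 MHz and 64.8 MHz.
Highest-frequency component: 64.8 MHz.
Nyquist rate = 2 × 64.8 MHz = 129.6 MHz.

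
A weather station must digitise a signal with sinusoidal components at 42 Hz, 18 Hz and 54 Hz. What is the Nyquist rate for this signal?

Highest-frequency component: 54 Hz.
Nyquist rate = 2 × 54 Hz = 108 Hz.

108 Hz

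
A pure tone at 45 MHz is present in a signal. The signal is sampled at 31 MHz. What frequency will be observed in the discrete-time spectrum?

45 MHz mod fs = 14 MHz.
14 MHz ≤ fs/2 = 15.5 MHz, appears at 14 MHz.

14 MHz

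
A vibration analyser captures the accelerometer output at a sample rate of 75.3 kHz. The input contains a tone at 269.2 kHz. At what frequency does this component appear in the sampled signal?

269.2 kHz mod fs = 43.3 kHz.
43.3 kHz > fs/2 = 37.65 kHz, folds to fs − 43.3 kHz = 32 kHz.

32 kHz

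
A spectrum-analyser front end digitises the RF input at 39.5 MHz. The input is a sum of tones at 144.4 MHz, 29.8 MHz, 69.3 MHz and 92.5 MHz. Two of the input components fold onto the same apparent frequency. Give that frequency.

9.7 MHz

fs/2 = 19.75 MHz.
144.4 MHz mod fs = 25.9 MHz.
25.9 MHz > fs/2 = 19.75 MHz, folds to fs − 25.9 MHz = 13.6 MHz.
29.8 MHz > fs/2 = 19.75 MHz, folds to fs − 29.8 MHz = 9.7 MHz.
69.3 MHz mod fs = 29.8 MHz.
29.8 MHz > fs/2 = 19.75 MHz, folds to fs − 29.8 MHz = 9.7 MHz.
92.5 MHz mod fs = 13.5 MHz.
13.5 MHz ≤ fs/2 = 19.75 MHz, appears at 13.5 MHz.
29.8 MHz and 69.3 MHz both map to 9.7 MHz.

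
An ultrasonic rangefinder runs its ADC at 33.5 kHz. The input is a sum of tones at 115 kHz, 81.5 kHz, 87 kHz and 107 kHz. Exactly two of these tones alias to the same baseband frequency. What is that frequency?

fs/2 = 16.75 kHz.
115 kHz mod fs = 14.5 kHz.
14.5 kHz ≤ fs/2 = 16.75 kHz, appears at 14.5 kHz.
81.5 kHz mod fs = 14.5 kHz.
14.5 kHz ≤ fs/2 = 16.75 kHz, appears at 14.5 kHz.
87 kHz mod fs = 20 kHz.
20 kHz > fs/2 = 16.75 kHz, folds to fs − 20 kHz = 13.5 kHz.
107 kHz mod fs = 6.5 kHz.
6.5 kHz ≤ fs/2 = 16.75 kHz, appears at 6.5 kHz.
81.5 kHz and 115 kHz both map to 14.5 kHz.

14.5 kHz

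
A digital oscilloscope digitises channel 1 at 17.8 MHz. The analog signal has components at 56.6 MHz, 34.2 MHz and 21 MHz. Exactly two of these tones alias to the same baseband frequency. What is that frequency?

3.2 MHz

fs/2 = 8.9 MHz.
56.6 MHz mod fs = 3.2 MHz.
3.2 MHz ≤ fs/2 = 8.9 MHz, appears at 3.2 MHz.
34.2 MHz mod fs = 16.4 MHz.
16.4 MHz > fs/2 = 8.9 MHz, folds to fs − 16.4 MHz = 1.4 MHz.
21 MHz mod fs = 3.2 MHz.
3.2 MHz ≤ fs/2 = 8.9 MHz, appears at 3.2 MHz.
21 MHz and 56.6 MHz both map to 3.2 MHz.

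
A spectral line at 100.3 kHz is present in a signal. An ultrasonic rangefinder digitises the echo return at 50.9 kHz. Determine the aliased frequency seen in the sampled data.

100.3 kHz mod fs = 49.4 kHz.
49.4 kHz > fs/2 = 25.45 kHz, folds to fs − 49.4 kHz = 1.5 kHz.

1.5 kHz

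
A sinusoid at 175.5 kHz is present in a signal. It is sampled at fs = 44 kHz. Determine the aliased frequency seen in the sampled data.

175.5 kHz mod fs = 43.5 kHz.
43.5 kHz > fs/2 = 22 kHz, folds to fs − 43.5 kHz = 0.5 kHz.

0.5 kHz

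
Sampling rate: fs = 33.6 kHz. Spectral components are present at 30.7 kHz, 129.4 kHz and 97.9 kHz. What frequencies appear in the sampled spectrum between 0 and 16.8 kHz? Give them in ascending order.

2.9 kHz, 5 kHz

fs/2 = 16.8 kHz.
30.7 kHz > fs/2 = 16.8 kHz, folds to fs − 30.7 kHz = 2.9 kHz.
129.4 kHz mod fs = 28.6 kHz.
28.6 kHz > fs/2 = 16.8 kHz, folds to fs − 28.6 kHz = 5 kHz.
97.9 kHz mod fs = 30.7 kHz.
30.7 kHz > fs/2 = 16.8 kHz, folds to fs − 30.7 kHz = 2.9 kHz.
Distinct values: {2.9 kHz, 5 kHz}.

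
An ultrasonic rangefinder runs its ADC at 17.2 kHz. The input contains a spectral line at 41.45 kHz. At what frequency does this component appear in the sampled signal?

7.05 kHz

41.45 kHz mod fs = 7.05 kHz.
7.05 kHz ≤ fs/2 = 8.6 kHz, appears at 7.05 kHz.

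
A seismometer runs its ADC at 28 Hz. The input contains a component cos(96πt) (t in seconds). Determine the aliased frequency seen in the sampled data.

8 Hz

ω = 96π rad/s → f = ω/(2π) = 48 Hz.
48 Hz mod fs = 20 Hz.
20 Hz > fs/2 = 14 Hz, folds to fs − 20 Hz = 8 Hz.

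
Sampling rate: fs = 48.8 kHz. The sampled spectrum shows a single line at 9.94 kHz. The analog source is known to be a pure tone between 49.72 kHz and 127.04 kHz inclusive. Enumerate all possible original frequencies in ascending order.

Frequencies that alias to 9.94 kHz are k·fs ± 9.94 kHz for integer k ≥ 0.
k=0: 9.94 kHz.
k=1: 38.86 kHz, 58.74 kHz.
k=2: 87.66 kHz, 107.54 kHz.
k=3: 136.46 kHz, 156.34 kHz.
Within [49.72 kHz, 127.04 kHz]: 58.74 kHz, 87.66 kHz, 107.54 kHz.

58.74 kHz, 87.66 kHz, 107.54 kHz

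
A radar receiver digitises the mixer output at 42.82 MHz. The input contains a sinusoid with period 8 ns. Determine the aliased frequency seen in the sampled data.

3.46 MHz

T = 8 ns → f = 1/T = 125 MHz.
125 MHz mod fs = 39.36 MHz.
39.36 MHz > fs/2 = 21.41 MHz, folds to fs − 39.36 MHz = 3.46 MHz.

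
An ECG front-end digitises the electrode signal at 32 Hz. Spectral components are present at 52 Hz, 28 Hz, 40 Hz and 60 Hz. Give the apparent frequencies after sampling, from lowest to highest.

4 Hz, 8 Hz, 12 Hz

fs/2 = 16 Hz.
52 Hz mod fs = 20 Hz.
20 Hz > fs/2 = 16 Hz, folds to fs − 20 Hz = 12 Hz.
28 Hz > fs/2 = 16 Hz, folds to fs − 28 Hz = 4 Hz.
40 Hz mod fs = 8 Hz.
8 Hz ≤ fs/2 = 16 Hz, appears at 8 Hz.
60 Hz mod fs = 28 Hz.
28 Hz > fs/2 = 16 Hz, folds to fs − 28 Hz = 4 Hz.
Distinct values: {4 Hz, 8 Hz, 12 Hz}.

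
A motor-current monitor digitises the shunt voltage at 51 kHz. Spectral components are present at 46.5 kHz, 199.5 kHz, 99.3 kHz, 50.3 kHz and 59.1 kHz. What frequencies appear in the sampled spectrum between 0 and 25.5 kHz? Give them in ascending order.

fs/2 = 25.5 kHz.
46.5 kHz > fs/2 = 25.5 kHz, folds to fs − 46.5 kHz = 4.5 kHz.
199.5 kHz mod fs = 46.5 kHz.
46.5 kHz > fs/2 = 25.5 kHz, folds to fs − 46.5 kHz = 4.5 kHz.
99.3 kHz mod fs = 48.3 kHz.
48.3 kHz > fs/2 = 25.5 kHz, folds to fs − 48.3 kHz = 2.7 kHz.
50.3 kHz > fs/2 = 25.5 kHz, folds to fs − 50.3 kHz = 0.7 kHz.
59.1 kHz mod fs = 8.1 kHz.
8.1 kHz ≤ fs/2 = 25.5 kHz, appears at 8.1 kHz.
Distinct values: {0.7 kHz, 2.7 kHz, 4.5 kHz, 8.1 kHz}.

0.7 kHz, 2.7 kHz, 4.5 kHz, 8.1 kHz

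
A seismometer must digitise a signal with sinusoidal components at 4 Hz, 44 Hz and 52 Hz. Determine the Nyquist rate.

Highest-frequency component: 52 Hz.
Nyquist rate = 2 × 52 Hz = 104 Hz.

104 Hz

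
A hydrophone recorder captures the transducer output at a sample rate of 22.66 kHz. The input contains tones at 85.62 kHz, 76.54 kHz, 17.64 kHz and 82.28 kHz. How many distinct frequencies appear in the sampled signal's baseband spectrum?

3

fs/2 = 11.33 kHz.
85.62 kHz mod fs = 17.64 kHz.
17.64 kHz > fs/2 = 11.33 kHz, folds to fs − 17.64 kHz = 5.02 kHz.
76.54 kHz mod fs = 8.56 kHz.
8.56 kHz ≤ fs/2 = 11.33 kHz, appears at 8.56 kHz.
17.64 kHz > fs/2 = 11.33 kHz, folds to fs − 17.64 kHz = 5.02 kHz.
82.28 kHz mod fs = 14.3 kHz.
14.3 kHz > fs/2 = 11.33 kHz, folds to fs − 14.3 kHz = 8.36 kHz.
Distinct values: {5.02 kHz, 8.36 kHz, 8.56 kHz} → 3.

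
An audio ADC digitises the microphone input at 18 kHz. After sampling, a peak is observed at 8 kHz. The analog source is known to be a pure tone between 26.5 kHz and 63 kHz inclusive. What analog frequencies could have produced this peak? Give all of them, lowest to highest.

28 kHz, 44 kHz, 46 kHz, 62 kHz

Frequencies that alias to 8 kHz are k·fs ± 8 kHz for integer k ≥ 0.
k=0: 8 kHz.
k=1: 10 kHz, 26 kHz.
k=2: 28 kHz, 44 kHz.
k=3: 46 kHz, 62 kHz.
k=4: 64 kHz, 80 kHz.
Within [26.5 kHz, 63 kHz]: 28 kHz, 44 kHz, 46 kHz, 62 kHz.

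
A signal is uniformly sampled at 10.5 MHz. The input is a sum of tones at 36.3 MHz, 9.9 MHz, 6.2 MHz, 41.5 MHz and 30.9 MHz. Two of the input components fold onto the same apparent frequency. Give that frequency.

fs/2 = 5.25 MHz.
36.3 MHz mod fs = 4.8 MHz.
4.8 MHz ≤ fs/2 = 5.25 MHz, appears at 4.8 MHz.
9.9 MHz > fs/2 = 5.25 MHz, folds to fs − 9.9 MHz = 0.6 MHz.
6.2 MHz > fs/2 = 5.25 MHz, folds to fs − 6.2 MHz = 4.3 MHz.
41.5 MHz mod fs = 10 MHz.
10 MHz > fs/2 = 5.25 MHz, folds to fs − 10 MHz = 0.5 MHz.
30.9 MHz mod fs = 9.9 MHz.
9.9 MHz > fs/2 = 5.25 MHz, folds to fs − 9.9 MHz = 0.6 MHz.
9.9 MHz and 30.9 MHz both map to 0.6 MHz.

0.6 MHz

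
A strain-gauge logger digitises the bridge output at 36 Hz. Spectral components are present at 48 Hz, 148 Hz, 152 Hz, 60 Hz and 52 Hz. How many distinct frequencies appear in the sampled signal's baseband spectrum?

fs/2 = 18 Hz.
48 Hz mod fs = 12 Hz.
12 Hz ≤ fs/2 = 18 Hz, appears at 12 Hz.
148 Hz mod fs = 4 Hz.
4 Hz ≤ fs/2 = 18 Hz, appears at 4 Hz.
152 Hz mod fs = 8 Hz.
8 Hz ≤ fs/2 = 18 Hz, appears at 8 Hz.
60 Hz mod fs = 24 Hz.
24 Hz > fs/2 = 18 Hz, folds to fs − 24 Hz = 12 Hz.
52 Hz mod fs = 16 Hz.
16 Hz ≤ fs/2 = 18 Hz, appears at 16 Hz.
Distinct values: {4 Hz, 8 Hz, 12 Hz, 16 Hz} → 4.

4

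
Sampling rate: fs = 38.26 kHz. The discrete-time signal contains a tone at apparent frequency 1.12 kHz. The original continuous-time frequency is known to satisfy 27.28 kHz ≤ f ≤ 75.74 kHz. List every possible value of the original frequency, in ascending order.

37.14 kHz, 39.38 kHz, 75.4 kHz

Frequencies that alias to 1.12 kHz are k·fs ± 1.12 kHz for integer k ≥ 0.
k=0: 1.12 kHz.
k=1: 37.14 kHz, 39.38 kHz.
k=2: 75.4 kHz, 77.64 kHz.
k=3: 113.66 kHz, 115.9 kHz.
Within [27.28 kHz, 75.74 kHz]: 37.14 kHz, 39.38 kHz, 75.4 kHz.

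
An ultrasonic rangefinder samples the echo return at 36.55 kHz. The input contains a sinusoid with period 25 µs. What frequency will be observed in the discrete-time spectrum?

3.45 kHz

T = 25 µs → f = 1/T = 40 kHz.
40 kHz mod fs = 3.45 kHz.
3.45 kHz ≤ fs/2 = 18.275 kHz, appears at 3.45 kHz.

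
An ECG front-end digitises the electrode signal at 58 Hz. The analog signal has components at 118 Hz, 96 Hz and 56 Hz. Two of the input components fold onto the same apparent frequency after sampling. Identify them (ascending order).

fs/2 = 29 Hz.
118 Hz mod fs = 2 Hz.
2 Hz ≤ fs/2 = 29 Hz, appears at 2 Hz.
96 Hz mod fs = 38 Hz.
38 Hz > fs/2 = 29 Hz, folds to fs − 38 Hz = 20 Hz.
56 Hz > fs/2 = 29 Hz, folds to fs − 56 Hz = 2 Hz.
56 Hz and 118 Hz both map to 2 Hz.

56 Hz, 118 Hz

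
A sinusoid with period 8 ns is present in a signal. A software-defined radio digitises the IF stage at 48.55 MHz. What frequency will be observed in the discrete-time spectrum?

20.65 MHz

T = 8 ns → f = 1/T = 125 MHz.
125 MHz mod fs = 27.9 MHz.
27.9 MHz > fs/2 = 24.275 MHz, folds to fs − 27.9 MHz = 20.65 MHz.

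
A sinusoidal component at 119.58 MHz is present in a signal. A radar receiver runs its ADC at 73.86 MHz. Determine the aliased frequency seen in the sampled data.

119.58 MHz mod fs = 45.72 MHz.
45.72 MHz > fs/2 = 36.93 MHz, folds to fs − 45.72 MHz = 28.14 MHz.

28.14 MHz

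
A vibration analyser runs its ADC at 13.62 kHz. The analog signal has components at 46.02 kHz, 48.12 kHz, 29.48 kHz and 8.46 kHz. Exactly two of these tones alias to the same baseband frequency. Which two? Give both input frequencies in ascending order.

8.46 kHz, 46.02 kHz

fs/2 = 6.81 kHz.
46.02 kHz mod fs = 5.16 kHz.
5.16 kHz ≤ fs/2 = 6.81 kHz, appears at 5.16 kHz.
48.12 kHz mod fs = 7.26 kHz.
7.26 kHz > fs/2 = 6.81 kHz, folds to fs − 7.26 kHz = 6.36 kHz.
29.48 kHz mod fs = 2.24 kHz.
2.24 kHz ≤ fs/2 = 6.81 kHz, appears at 2.24 kHz.
8.46 kHz > fs/2 = 6.81 kHz, folds to fs − 8.46 kHz = 5.16 kHz.
8.46 kHz and 46.02 kHz both map to 5.16 kHz.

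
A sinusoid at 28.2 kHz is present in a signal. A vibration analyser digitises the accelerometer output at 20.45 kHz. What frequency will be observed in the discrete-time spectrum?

28.2 kHz mod fs = 7.75 kHz.
7.75 kHz ≤ fs/2 = 10.225 kHz, appears at 7.75 kHz.

7.75 kHz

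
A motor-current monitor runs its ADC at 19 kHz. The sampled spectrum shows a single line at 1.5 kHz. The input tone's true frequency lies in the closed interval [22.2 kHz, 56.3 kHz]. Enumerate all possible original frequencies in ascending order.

Frequencies that alias to 1.5 kHz are k·fs ± 1.5 kHz for integer k ≥ 0.
k=0: 1.5 kHz.
k=1: 17.5 kHz, 20.5 kHz.
k=2: 36.5 kHz, 39.5 kHz.
k=3: 55.5 kHz, 58.5 kHz.
k=4: 74.5 kHz, 77.5 kHz.
Within [22.2 kHz, 56.3 kHz]: 36.5 kHz, 39.5 kHz, 55.5 kHz.

36.5 kHz, 39.5 kHz, 55.5 kHz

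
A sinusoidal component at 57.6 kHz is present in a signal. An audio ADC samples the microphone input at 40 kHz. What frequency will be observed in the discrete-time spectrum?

57.6 kHz mod fs = 17.6 kHz.
17.6 kHz ≤ fs/2 = 20 kHz, appears at 17.6 kHz.

17.6 kHz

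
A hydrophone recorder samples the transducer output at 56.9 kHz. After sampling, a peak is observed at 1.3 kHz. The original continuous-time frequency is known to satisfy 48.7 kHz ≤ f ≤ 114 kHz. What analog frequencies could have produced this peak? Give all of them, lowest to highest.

Frequencies that alias to 1.3 kHz are k·fs ± 1.3 kHz for integer k ≥ 0.
k=0: 1.3 kHz.
k=1: 55.6 kHz, 58.2 kHz.
k=2: 112.5 kHz, 115.1 kHz.
k=3: 169.4 kHz, 172 kHz.
Within [48.7 kHz, 114 kHz]: 55.6 kHz, 58.2 kHz, 112.5 kHz.

55.6 kHz, 58.2 kHz, 112.5 kHz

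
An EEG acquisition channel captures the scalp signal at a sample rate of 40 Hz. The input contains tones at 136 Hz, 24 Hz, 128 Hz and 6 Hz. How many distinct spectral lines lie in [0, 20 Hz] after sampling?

3

fs/2 = 20 Hz.
136 Hz mod fs = 16 Hz.
16 Hz ≤ fs/2 = 20 Hz, appears at 16 Hz.
24 Hz > fs/2 = 20 Hz, folds to fs − 24 Hz = 16 Hz.
128 Hz mod fs = 8 Hz.
8 Hz ≤ fs/2 = 20 Hz, appears at 8 Hz.
6 Hz ≤ fs/2 = 20 Hz, passes unchanged.
Distinct values: {6 Hz, 8 Hz, 16 Hz} → 3.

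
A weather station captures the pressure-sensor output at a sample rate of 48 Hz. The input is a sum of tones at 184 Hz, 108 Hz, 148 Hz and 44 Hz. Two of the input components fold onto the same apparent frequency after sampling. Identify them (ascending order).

44 Hz, 148 Hz

fs/2 = 24 Hz.
184 Hz mod fs = 40 Hz.
40 Hz > fs/2 = 24 Hz, folds to fs − 40 Hz = 8 Hz.
108 Hz mod fs = 12 Hz.
12 Hz ≤ fs/2 = 24 Hz, appears at 12 Hz.
148 Hz mod fs = 4 Hz.
4 Hz ≤ fs/2 = 24 Hz, appears at 4 Hz.
44 Hz > fs/2 = 24 Hz, folds to fs − 44 Hz = 4 Hz.
44 Hz and 148 Hz both map to 4 Hz.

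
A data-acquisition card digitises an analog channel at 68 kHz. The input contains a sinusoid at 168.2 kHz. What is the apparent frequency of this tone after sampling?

168.2 kHz mod fs = 32.2 kHz.
32.2 kHz ≤ fs/2 = 34 kHz, appears at 32.2 kHz.

32.2 kHz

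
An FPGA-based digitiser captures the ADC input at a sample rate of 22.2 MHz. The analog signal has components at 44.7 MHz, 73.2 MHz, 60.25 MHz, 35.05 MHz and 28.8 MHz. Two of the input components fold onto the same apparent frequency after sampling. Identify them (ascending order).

fs/2 = 11.1 MHz.
44.7 MHz mod fs = 0.3 MHz.
0.3 MHz ≤ fs/2 = 11.1 MHz, appears at 0.3 MHz.
73.2 MHz mod fs = 6.6 MHz.
6.6 MHz ≤ fs/2 = 11.1 MHz, appears at 6.6 MHz.
60.25 MHz mod fs = 15.85 MHz.
15.85 MHz > fs/2 = 11.1 MHz, folds to fs − 15.85 MHz = 6.35 MHz.
35.05 MHz mod fs = 12.85 MHz.
12.85 MHz > fs/2 = 11.1 MHz, folds to fs − 12.85 MHz = 9.35 MHz.
28.8 MHz mod fs = 6.6 MHz.
6.6 MHz ≤ fs/2 = 11.1 MHz, appears at 6.6 MHz.
28.8 MHz and 73.2 MHz both map to 6.6 MHz.

28.8 MHz, 73.2 MHz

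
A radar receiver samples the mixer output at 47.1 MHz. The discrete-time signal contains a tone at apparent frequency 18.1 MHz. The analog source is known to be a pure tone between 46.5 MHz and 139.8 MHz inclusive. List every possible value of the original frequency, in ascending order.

65.2 MHz, 76.1 MHz, 112.3 MHz, 123.2 MHz

Frequencies that alias to 18.1 MHz are k·fs ± 18.1 MHz for integer k ≥ 0.
k=0: 18.1 MHz.
k=1: 29 MHz, 65.2 MHz.
k=2: 76.1 MHz, 112.3 MHz.
k=3: 123.2 MHz, 159.4 MHz.
k=4: 170.3 MHz, 206.5 MHz.
Within [46.5 MHz, 139.8 MHz]: 65.2 MHz, 76.1 MHz, 112.3 MHz, 123.2 MHz.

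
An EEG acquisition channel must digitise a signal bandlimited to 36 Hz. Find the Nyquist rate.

Nyquist rate = 2 × 36 Hz = 72 Hz.

72 Hz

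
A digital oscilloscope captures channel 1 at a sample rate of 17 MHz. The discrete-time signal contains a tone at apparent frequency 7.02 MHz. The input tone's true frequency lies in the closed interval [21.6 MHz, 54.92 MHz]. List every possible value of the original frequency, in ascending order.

Frequencies that alias to 7.02 MHz are k·fs ± 7.02 MHz for integer k ≥ 0.
k=0: 7.02 MHz.
k=1: 9.98 MHz, 24.02 MHz.
k=2: 26.98 MHz, 41.02 MHz.
k=3: 43.98 MHz, 58.02 MHz.
k=4: 60.98 MHz, 75.02 MHz.
Within [21.6 MHz, 54.92 MHz]: 24.02 MHz, 26.98 MHz, 41.02 MHz, 43.98 MHz.

24.02 MHz, 26.98 MHz, 41.02 MHz, 43.98 MHz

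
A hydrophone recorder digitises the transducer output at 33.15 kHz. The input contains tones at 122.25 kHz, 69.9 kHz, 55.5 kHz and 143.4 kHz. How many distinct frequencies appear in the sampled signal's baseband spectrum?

fs/2 = 16.575 kHz.
122.25 kHz mod fs = 22.8 kHz.
22.8 kHz > fs/2 = 16.575 kHz, folds to fs − 22.8 kHz = 10.35 kHz.
69.9 kHz mod fs = 3.6 kHz.
3.6 kHz ≤ fs/2 = 16.575 kHz, appears at 3.6 kHz.
55.5 kHz mod fs = 22.35 kHz.
22.35 kHz > fs/2 = 16.575 kHz, folds to fs − 22.35 kHz = 10.8 kHz.
143.4 kHz mod fs = 10.8 kHz.
10.8 kHz ≤ fs/2 = 16.575 kHz, appears at 10.8 kHz.
Distinct values: {3.6 kHz, 10.35 kHz, 10.8 kHz} → 3.

3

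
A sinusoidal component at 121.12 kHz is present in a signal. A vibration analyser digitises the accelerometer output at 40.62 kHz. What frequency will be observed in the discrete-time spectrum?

121.12 kHz mod fs = 39.88 kHz.
39.88 kHz > fs/2 = 20.31 kHz, folds to fs − 39.88 kHz = 0.74 kHz.

0.74 kHz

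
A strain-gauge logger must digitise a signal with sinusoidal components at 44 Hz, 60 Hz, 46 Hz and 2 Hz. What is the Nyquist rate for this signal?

Highest-frequency component: 60 Hz.
Nyquist rate = 2 × 60 Hz = 120 Hz.

120 Hz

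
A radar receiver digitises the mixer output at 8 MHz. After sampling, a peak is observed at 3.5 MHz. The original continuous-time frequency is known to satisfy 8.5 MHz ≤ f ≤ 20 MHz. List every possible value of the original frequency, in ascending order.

11.5 MHz, 12.5 MHz, 19.5 MHz

Frequencies that alias to 3.5 MHz are k·fs ± 3.5 MHz for integer k ≥ 0.
k=0: 3.5 MHz.
k=1: 4.5 MHz, 11.5 MHz.
k=2: 12.5 MHz, 19.5 MHz.
k=3: 20.5 MHz, 27.5 MHz.
Within [8.5 MHz, 20 MHz]: 11.5 MHz, 12.5 MHz, 19.5 MHz.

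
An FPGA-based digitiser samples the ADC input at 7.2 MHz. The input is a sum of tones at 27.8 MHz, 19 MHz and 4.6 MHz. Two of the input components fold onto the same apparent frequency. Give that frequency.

fs/2 = 3.6 MHz.
27.8 MHz mod fs = 6.2 MHz.
6.2 MHz > fs/2 = 3.6 MHz, folds to fs − 6.2 MHz = 1 MHz.
19 MHz mod fs = 4.6 MHz.
4.6 MHz > fs/2 = 3.6 MHz, folds to fs − 4.6 MHz = 2.6 MHz.
4.6 MHz > fs/2 = 3.6 MHz, folds to fs − 4.6 MHz = 2.6 MHz.
4.6 MHz and 19 MHz both map to 2.6 MHz.

2.6 MHz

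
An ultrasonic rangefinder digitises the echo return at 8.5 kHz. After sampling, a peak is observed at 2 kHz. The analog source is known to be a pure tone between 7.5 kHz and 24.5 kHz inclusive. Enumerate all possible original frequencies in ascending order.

Frequencies that alias to 2 kHz are k·fs ± 2 kHz for integer k ≥ 0.
k=0: 2 kHz.
k=1: 6.5 kHz, 10.5 kHz.
k=2: 15 kHz, 19 kHz.
k=3: 23.5 kHz, 27.5 kHz.
k=4: 32 kHz, 36 kHz.
Within [7.5 kHz, 24.5 kHz]: 10.5 kHz, 15 kHz, 19 kHz, 23.5 kHz.

10.5 kHz, 15 kHz, 19 kHz, 23.5 kHz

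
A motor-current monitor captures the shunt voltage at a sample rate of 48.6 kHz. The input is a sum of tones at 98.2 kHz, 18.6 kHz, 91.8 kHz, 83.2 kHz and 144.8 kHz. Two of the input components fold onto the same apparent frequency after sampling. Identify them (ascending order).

fs/2 = 24.3 kHz.
98.2 kHz mod fs = 1 kHz.
1 kHz ≤ fs/2 = 24.3 kHz, appears at 1 kHz.
18.6 kHz ≤ fs/2 = 24.3 kHz, passes unchanged.
91.8 kHz mod fs = 43.2 kHz.
43.2 kHz > fs/2 = 24.3 kHz, folds to fs − 43.2 kHz = 5.4 kHz.
83.2 kHz mod fs = 34.6 kHz.
34.6 kHz > fs/2 = 24.3 kHz, folds to fs − 34.6 kHz = 14 kHz.
144.8 kHz mod fs = 47.6 kHz.
47.6 kHz > fs/2 = 24.3 kHz, folds to fs − 47.6 kHz = 1 kHz.
98.2 kHz and 144.8 kHz both map to 1 kHz.

98.2 kHz, 144.8 kHz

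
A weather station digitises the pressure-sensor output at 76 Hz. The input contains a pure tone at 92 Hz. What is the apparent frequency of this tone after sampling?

92 Hz mod fs = 16 Hz.
16 Hz ≤ fs/2 = 38 Hz, appears at 16 Hz.

16 Hz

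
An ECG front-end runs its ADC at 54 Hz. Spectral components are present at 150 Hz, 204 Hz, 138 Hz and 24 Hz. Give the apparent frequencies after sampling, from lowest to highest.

12 Hz, 24 Hz

fs/2 = 27 Hz.
150 Hz mod fs = 42 Hz.
42 Hz > fs/2 = 27 Hz, folds to fs − 42 Hz = 12 Hz.
204 Hz mod fs = 42 Hz.
42 Hz > fs/2 = 27 Hz, folds to fs − 42 Hz = 12 Hz.
138 Hz mod fs = 30 Hz.
30 Hz > fs/2 = 27 Hz, folds to fs − 30 Hz = 24 Hz.
24 Hz ≤ fs/2 = 27 Hz, passes unchanged.
Distinct values: {12 Hz, 24 Hz}.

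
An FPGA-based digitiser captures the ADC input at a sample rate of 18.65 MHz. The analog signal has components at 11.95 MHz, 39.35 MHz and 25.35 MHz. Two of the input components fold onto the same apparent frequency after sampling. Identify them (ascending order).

11.95 MHz, 25.35 MHz

fs/2 = 9.325 MHz.
11.95 MHz > fs/2 = 9.325 MHz, folds to fs − 11.95 MHz = 6.7 MHz.
39.35 MHz mod fs = 2.05 MHz.
2.05 MHz ≤ fs/2 = 9.325 MHz, appears at 2.05 MHz.
25.35 MHz mod fs = 6.7 MHz.
6.7 MHz ≤ fs/2 = 9.325 MHz, appears at 6.7 MHz.
11.95 MHz and 25.35 MHz both map to 6.7 MHz.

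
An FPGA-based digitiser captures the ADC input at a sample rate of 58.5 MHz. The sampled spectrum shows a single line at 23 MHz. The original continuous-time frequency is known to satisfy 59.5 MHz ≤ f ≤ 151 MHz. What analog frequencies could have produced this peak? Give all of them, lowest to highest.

Frequencies that alias to 23 MHz are k·fs ± 23 MHz for integer k ≥ 0.
k=0: 23 MHz.
k=1: 35.5 MHz, 81.5 MHz.
k=2: 94 MHz, 140 MHz.
k=3: 152.5 MHz, 198.5 MHz.
Within [59.5 MHz, 151 MHz]: 81.5 MHz, 94 MHz, 140 MHz.

81.5 MHz, 94 MHz, 140 MHz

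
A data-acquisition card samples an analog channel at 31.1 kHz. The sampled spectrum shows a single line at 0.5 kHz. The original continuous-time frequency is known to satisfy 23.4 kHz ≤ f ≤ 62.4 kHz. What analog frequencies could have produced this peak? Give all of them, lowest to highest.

Frequencies that alias to 0.5 kHz are k·fs ± 0.5 kHz for integer k ≥ 0.
k=0: 0.5 kHz.
k=1: 30.6 kHz, 31.6 kHz.
k=2: 61.7 kHz, 62.7 kHz.
k=3: 92.8 kHz, 93.8 kHz.
Within [23.4 kHz, 62.4 kHz]: 30.6 kHz, 31.6 kHz, 61.7 kHz.

30.6 kHz, 31.6 kHz, 61.7 kHz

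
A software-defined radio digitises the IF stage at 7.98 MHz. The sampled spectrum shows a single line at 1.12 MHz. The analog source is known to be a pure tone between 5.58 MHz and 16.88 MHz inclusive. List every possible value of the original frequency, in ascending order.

Frequencies that alias to 1.12 MHz are k·fs ± 1.12 MHz for integer k ≥ 0.
k=0: 1.12 MHz.
k=1: 6.86 MHz, 9.1 MHz.
k=2: 14.84 MHz, 17.08 MHz.
k=3: 22.82 MHz, 25.06 MHz.
Within [5.58 MHz, 16.88 MHz]: 6.86 MHz, 9.1 MHz, 14.84 MHz.

6.86 MHz, 9.1 MHz, 14.84 MHz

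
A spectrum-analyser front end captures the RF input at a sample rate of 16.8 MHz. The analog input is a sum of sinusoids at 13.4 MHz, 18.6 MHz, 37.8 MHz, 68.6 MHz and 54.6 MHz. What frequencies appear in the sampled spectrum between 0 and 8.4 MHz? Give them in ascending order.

fs/2 = 8.4 MHz.
13.4 MHz > fs/2 = 8.4 MHz, folds to fs − 13.4 MHz = 3.4 MHz.
18.6 MHz mod fs = 1.8 MHz.
1.8 MHz ≤ fs/2 = 8.4 MHz, appears at 1.8 MHz.
37.8 MHz mod fs = 4.2 MHz.
4.2 MHz ≤ fs/2 = 8.4 MHz, appears at 4.2 MHz.
68.6 MHz mod fs = 1.4 MHz.
1.4 MHz ≤ fs/2 = 8.4 MHz, appears at 1.4 MHz.
54.6 MHz mod fs = 4.2 MHz.
4.2 MHz ≤ fs/2 = 8.4 MHz, appears at 4.2 MHz.
Distinct values: {1.4 MHz, 1.8 MHz, 3.4 MHz, 4.2 MHz}.

1.4 MHz, 1.8 MHz, 3.4 MHz, 4.2 MHz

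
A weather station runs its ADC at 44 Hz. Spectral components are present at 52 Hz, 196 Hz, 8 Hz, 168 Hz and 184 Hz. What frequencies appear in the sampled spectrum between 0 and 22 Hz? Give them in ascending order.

8 Hz, 20 Hz

fs/2 = 22 Hz.
52 Hz mod fs = 8 Hz.
8 Hz ≤ fs/2 = 22 Hz, appears at 8 Hz.
196 Hz mod fs = 20 Hz.
20 Hz ≤ fs/2 = 22 Hz, appears at 20 Hz.
8 Hz ≤ fs/2 = 22 Hz, passes unchanged.
168 Hz mod fs = 36 Hz.
36 Hz > fs/2 = 22 Hz, folds to fs − 36 Hz = 8 Hz.
184 Hz mod fs = 8 Hz.
8 Hz ≤ fs/2 = 22 Hz, appears at 8 Hz.
Distinct values: {8 Hz, 20 Hz}.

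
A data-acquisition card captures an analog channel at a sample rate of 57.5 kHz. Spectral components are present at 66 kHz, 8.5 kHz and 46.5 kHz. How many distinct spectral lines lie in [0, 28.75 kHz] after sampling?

2

fs/2 = 28.75 kHz.
66 kHz mod fs = 8.5 kHz.
8.5 kHz ≤ fs/2 = 28.75 kHz, appears at 8.5 kHz.
8.5 kHz ≤ fs/2 = 28.75 kHz, passes unchanged.
46.5 kHz > fs/2 = 28.75 kHz, folds to fs − 46.5 kHz = 11 kHz.
Distinct values: {8.5 kHz, 11 kHz} → 2.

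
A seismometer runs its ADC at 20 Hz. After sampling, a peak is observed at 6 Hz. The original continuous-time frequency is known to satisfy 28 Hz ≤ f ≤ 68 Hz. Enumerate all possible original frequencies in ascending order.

34 Hz, 46 Hz, 54 Hz, 66 Hz

Frequencies that alias to 6 Hz are k·fs ± 6 Hz for integer k ≥ 0.
k=0: 6 Hz.
k=1: 14 Hz, 26 Hz.
k=2: 34 Hz, 46 Hz.
k=3: 54 Hz, 66 Hz.
k=4: 74 Hz, 86 Hz.
Within [28 Hz, 68 Hz]: 34 Hz, 46 Hz, 54 Hz, 66 Hz.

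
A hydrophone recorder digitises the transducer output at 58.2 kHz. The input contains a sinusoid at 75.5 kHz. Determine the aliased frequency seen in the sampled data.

75.5 kHz mod fs = 17.3 kHz.
17.3 kHz ≤ fs/2 = 29.1 kHz, appears at 17.3 kHz.

17.3 kHz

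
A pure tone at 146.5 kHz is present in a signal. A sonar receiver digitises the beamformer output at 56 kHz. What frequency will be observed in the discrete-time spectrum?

146.5 kHz mod fs = 34.5 kHz.
34.5 kHz > fs/2 = 28 kHz, folds to fs − 34.5 kHz = 21.5 kHz.

21.5 kHz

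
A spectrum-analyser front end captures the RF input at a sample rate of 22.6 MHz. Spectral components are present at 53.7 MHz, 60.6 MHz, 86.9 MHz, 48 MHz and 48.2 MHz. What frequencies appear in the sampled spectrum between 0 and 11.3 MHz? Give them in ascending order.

fs/2 = 11.3 MHz.
53.7 MHz mod fs = 8.5 MHz.
8.5 MHz ≤ fs/2 = 11.3 MHz, appears at 8.5 MHz.
60.6 MHz mod fs = 15.4 MHz.
15.4 MHz > fs/2 = 11.3 MHz, folds to fs − 15.4 MHz = 7.2 MHz.
86.9 MHz mod fs = 19.1 MHz.
19.1 MHz > fs/2 = 11.3 MHz, folds to fs − 19.1 MHz = 3.5 MHz.
48 MHz mod fs = 2.8 MHz.
2.8 MHz ≤ fs/2 = 11.3 MHz, appears at 2.8 MHz.
48.2 MHz mod fs = 3 MHz.
3 MHz ≤ fs/2 = 11.3 MHz, appears at 3 MHz.
Distinct values: {2.8 MHz, 3 MHz, 3.5 MHz, 7.2 MHz, 8.5 MHz}.

2.8 MHz, 3 MHz, 3.5 MHz, 7.2 MHz, 8.5 MHz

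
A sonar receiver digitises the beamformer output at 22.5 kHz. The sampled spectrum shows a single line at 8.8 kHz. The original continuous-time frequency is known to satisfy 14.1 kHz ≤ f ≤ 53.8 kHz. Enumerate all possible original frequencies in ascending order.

Frequencies that alias to 8.8 kHz are k·fs ± 8.8 kHz for integer k ≥ 0.
k=0: 8.8 kHz.
k=1: 13.7 kHz, 31.3 kHz.
k=2: 36.2 kHz, 53.8 kHz.
k=3: 58.7 kHz, 76.3 kHz.
Within [14.1 kHz, 53.8 kHz]: 31.3 kHz, 36.2 kHz, 53.8 kHz.

31.3 kHz, 36.2 kHz, 53.8 kHz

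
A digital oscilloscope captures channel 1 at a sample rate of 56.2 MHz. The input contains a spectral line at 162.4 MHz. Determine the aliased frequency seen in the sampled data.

162.4 MHz mod fs = 50 MHz.
50 MHz > fs/2 = 28.1 MHz, folds to fs − 50 MHz = 6.2 MHz.

6.2 MHz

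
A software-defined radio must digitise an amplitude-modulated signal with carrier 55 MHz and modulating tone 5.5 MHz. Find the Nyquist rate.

121 MHz

AM sidebands sit at fc ± fm = 49.5 MHz and 60.5 MHz.
Highest-frequency component: 60.5 MHz.
Nyquist rate = 2 × 60.5 MHz = 121 MHz.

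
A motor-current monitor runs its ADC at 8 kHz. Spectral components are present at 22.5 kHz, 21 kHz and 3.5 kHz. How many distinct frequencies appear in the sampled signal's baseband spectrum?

3

fs/2 = 4 kHz.
22.5 kHz mod fs = 6.5 kHz.
6.5 kHz > fs/2 = 4 kHz, folds to fs − 6.5 kHz = 1.5 kHz.
21 kHz mod fs = 5 kHz.
5 kHz > fs/2 = 4 kHz, folds to fs − 5 kHz = 3 kHz.
3.5 kHz ≤ fs/2 = 4 kHz, passes unchanged.
Distinct values: {1.5 kHz, 3 kHz, 3.5 kHz} → 3.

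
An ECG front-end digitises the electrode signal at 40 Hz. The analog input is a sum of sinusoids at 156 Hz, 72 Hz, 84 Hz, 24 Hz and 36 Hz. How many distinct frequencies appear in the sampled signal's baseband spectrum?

3

fs/2 = 20 Hz.
156 Hz mod fs = 36 Hz.
36 Hz > fs/2 = 20 Hz, folds to fs − 36 Hz = 4 Hz.
72 Hz mod fs = 32 Hz.
32 Hz > fs/2 = 20 Hz, folds to fs − 32 Hz = 8 Hz.
84 Hz mod fs = 4 Hz.
4 Hz ≤ fs/2 = 20 Hz, appears at 4 Hz.
24 Hz > fs/2 = 20 Hz, folds to fs − 24 Hz = 16 Hz.
36 Hz > fs/2 = 20 Hz, folds to fs − 36 Hz = 4 Hz.
Distinct values: {4 Hz, 8 Hz, 16 Hz} → 3.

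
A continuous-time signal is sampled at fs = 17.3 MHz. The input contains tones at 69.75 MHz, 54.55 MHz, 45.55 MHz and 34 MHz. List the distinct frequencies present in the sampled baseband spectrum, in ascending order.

fs/2 = 8.65 MHz.
69.75 MHz mod fs = 0.55 MHz.
0.55 MHz ≤ fs/2 = 8.65 MHz, appears at 0.55 MHz.
54.55 MHz mod fs = 2.65 MHz.
2.65 MHz ≤ fs/2 = 8.65 MHz, appears at 2.65 MHz.
45.55 MHz mod fs = 10.95 MHz.
10.95 MHz > fs/2 = 8.65 MHz, folds to fs − 10.95 MHz = 6.35 MHz.
34 MHz mod fs = 16.7 MHz.
16.7 MHz > fs/2 = 8.65 MHz, folds to fs − 16.7 MHz = 0.6 MHz.
Distinct values: {0.55 MHz, 0.6 MHz, 2.65 MHz, 6.35 MHz}.

0.55 MHz, 0.6 MHz, 2.65 MHz, 6.35 MHz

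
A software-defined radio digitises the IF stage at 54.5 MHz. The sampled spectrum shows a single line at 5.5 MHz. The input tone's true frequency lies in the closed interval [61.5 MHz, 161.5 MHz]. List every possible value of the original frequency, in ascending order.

103.5 MHz, 114.5 MHz, 158 MHz

Frequencies that alias to 5.5 MHz are k·fs ± 5.5 MHz for integer k ≥ 0.
k=0: 5.5 MHz.
k=1: 49 MHz, 60 MHz.
k=2: 103.5 MHz, 114.5 MHz.
k=3: 158 MHz, 169 MHz.
k=4: 212.5 MHz, 223.5 MHz.
Within [61.5 MHz, 161.5 MHz]: 103.5 MHz, 114.5 MHz, 158 MHz.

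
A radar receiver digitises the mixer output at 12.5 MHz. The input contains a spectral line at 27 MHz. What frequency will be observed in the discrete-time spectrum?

27 MHz mod fs = 2 MHz.
2 MHz ≤ fs/2 = 6.25 MHz, appears at 2 MHz.

2 MHz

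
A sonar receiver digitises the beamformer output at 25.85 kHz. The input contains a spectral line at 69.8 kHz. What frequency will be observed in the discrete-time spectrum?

7.75 kHz

69.8 kHz mod fs = 18.1 kHz.
18.1 kHz > fs/2 = 12.925 kHz, folds to fs − 18.1 kHz = 7.75 kHz.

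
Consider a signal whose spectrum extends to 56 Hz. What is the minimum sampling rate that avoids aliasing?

Nyquist rate = 2 × 56 Hz = 112 Hz.

112 Hz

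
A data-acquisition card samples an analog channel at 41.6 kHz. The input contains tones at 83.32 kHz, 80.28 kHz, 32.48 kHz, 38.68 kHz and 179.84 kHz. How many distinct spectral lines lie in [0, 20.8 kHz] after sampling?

fs/2 = 20.8 kHz.
83.32 kHz mod fs = 0.12 kHz.
0.12 kHz ≤ fs/2 = 20.8 kHz, appears at 0.12 kHz.
80.28 kHz mod fs = 38.68 kHz.
38.68 kHz > fs/2 = 20.8 kHz, folds to fs − 38.68 kHz = 2.92 kHz.
32.48 kHz > fs/2 = 20.8 kHz, folds to fs − 32.48 kHz = 9.12 kHz.
38.68 kHz > fs/2 = 20.8 kHz, folds to fs − 38.68 kHz = 2.92 kHz.
179.84 kHz mod fs = 13.44 kHz.
13.44 kHz ≤ fs/2 = 20.8 kHz, appears at 13.44 kHz.
Distinct values: {0.12 kHz, 2.92 kHz, 9.12 kHz, 13.44 kHz} → 4.

4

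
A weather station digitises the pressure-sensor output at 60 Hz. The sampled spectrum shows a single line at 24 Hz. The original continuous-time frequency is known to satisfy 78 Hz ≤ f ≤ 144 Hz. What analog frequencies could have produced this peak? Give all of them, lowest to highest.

Frequencies that alias to 24 Hz are k·fs ± 24 Hz for integer k ≥ 0.
k=0: 24 Hz.
k=1: 36 Hz, 84 Hz.
k=2: 96 Hz, 144 Hz.
k=3: 156 Hz, 204 Hz.
Within [78 Hz, 144 Hz]: 84 Hz, 96 Hz, 144 Hz.

84 Hz, 96 Hz, 144 Hz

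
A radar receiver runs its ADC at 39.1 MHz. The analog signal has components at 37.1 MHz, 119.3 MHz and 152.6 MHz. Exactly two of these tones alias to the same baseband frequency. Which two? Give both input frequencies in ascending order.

37.1 MHz, 119.3 MHz

fs/2 = 19.55 MHz.
37.1 MHz > fs/2 = 19.55 MHz, folds to fs − 37.1 MHz = 2 MHz.
119.3 MHz mod fs = 2 MHz.
2 MHz ≤ fs/2 = 19.55 MHz, appears at 2 MHz.
152.6 MHz mod fs = 35.3 MHz.
35.3 MHz > fs/2 = 19.55 MHz, folds to fs − 35.3 MHz = 3.8 MHz.
37.1 MHz and 119.3 MHz both map to 2 MHz.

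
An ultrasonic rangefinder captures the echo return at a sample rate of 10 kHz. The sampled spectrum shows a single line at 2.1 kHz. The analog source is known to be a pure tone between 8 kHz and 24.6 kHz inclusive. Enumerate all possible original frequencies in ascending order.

Frequencies that alias to 2.1 kHz are k·fs ± 2.1 kHz for integer k ≥ 0.
k=0: 2.1 kHz.
k=1: 7.9 kHz, 12.1 kHz.
k=2: 17.9 kHz, 22.1 kHz.
k=3: 27.9 kHz, 32.1 kHz.
Within [8 kHz, 24.6 kHz]: 12.1 kHz, 17.9 kHz, 22.1 kHz.

12.1 kHz, 17.9 kHz, 22.1 kHz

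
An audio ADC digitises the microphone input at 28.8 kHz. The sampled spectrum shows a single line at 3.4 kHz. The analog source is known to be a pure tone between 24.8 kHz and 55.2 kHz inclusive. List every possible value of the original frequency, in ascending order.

25.4 kHz, 32.2 kHz, 54.2 kHz

Frequencies that alias to 3.4 kHz are k·fs ± 3.4 kHz for integer k ≥ 0.
k=0: 3.4 kHz.
k=1: 25.4 kHz, 32.2 kHz.
k=2: 54.2 kHz, 61 kHz.
k=3: 83 kHz, 89.8 kHz.
Within [24.8 kHz, 55.2 kHz]: 25.4 kHz, 32.2 kHz, 54.2 kHz.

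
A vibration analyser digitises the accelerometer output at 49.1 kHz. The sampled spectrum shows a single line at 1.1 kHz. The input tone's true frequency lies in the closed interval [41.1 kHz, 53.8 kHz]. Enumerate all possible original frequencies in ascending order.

48 kHz, 50.2 kHz

Frequencies that alias to 1.1 kHz are k·fs ± 1.1 kHz for integer k ≥ 0.
k=0: 1.1 kHz.
k=1: 48 kHz, 50.2 kHz.
k=2: 97.1 kHz, 99.3 kHz.
Within [41.1 kHz, 53.8 kHz]: 48 kHz, 50.2 kHz.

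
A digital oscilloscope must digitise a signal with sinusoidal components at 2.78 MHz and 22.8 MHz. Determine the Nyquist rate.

Highest-frequency component: 22.8 MHz.
Nyquist rate = 2 × 22.8 MHz = 45.6 MHz.

45.6 MHz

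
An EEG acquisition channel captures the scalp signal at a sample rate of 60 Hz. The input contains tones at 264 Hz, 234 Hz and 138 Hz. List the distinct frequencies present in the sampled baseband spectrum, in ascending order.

fs/2 = 30 Hz.
264 Hz mod fs = 24 Hz.
24 Hz ≤ fs/2 = 30 Hz, appears at 24 Hz.
234 Hz mod fs = 54 Hz.
54 Hz > fs/2 = 30 Hz, folds to fs − 54 Hz = 6 Hz.
138 Hz mod fs = 18 Hz.
18 Hz ≤ fs/2 = 30 Hz, appears at 18 Hz.
Distinct values: {6 Hz, 18 Hz, 24 Hz}.

6 Hz, 18 Hz, 24 Hz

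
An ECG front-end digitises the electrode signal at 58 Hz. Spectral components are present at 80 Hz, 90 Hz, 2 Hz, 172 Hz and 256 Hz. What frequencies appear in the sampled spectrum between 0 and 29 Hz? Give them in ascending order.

fs/2 = 29 Hz.
80 Hz mod fs = 22 Hz.
22 Hz ≤ fs/2 = 29 Hz, appears at 22 Hz.
90 Hz mod fs = 32 Hz.
32 Hz > fs/2 = 29 Hz, folds to fs − 32 Hz = 26 Hz.
2 Hz ≤ fs/2 = 29 Hz, passes unchanged.
172 Hz mod fs = 56 Hz.
56 Hz > fs/2 = 29 Hz, folds to fs − 56 Hz = 2 Hz.
256 Hz mod fs = 24 Hz.
24 Hz ≤ fs/2 = 29 Hz, appears at 24 Hz.
Distinct values: {2 Hz, 22 Hz, 24 Hz, 26 Hz}.

2 Hz, 22 Hz, 24 Hz, 26 Hz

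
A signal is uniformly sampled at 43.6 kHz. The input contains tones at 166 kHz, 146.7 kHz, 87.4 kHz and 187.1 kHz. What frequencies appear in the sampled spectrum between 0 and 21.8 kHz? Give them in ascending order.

fs/2 = 21.8 kHz.
166 kHz mod fs = 35.2 kHz.
35.2 kHz > fs/2 = 21.8 kHz, folds to fs − 35.2 kHz = 8.4 kHz.
146.7 kHz mod fs = 15.9 kHz.
15.9 kHz ≤ fs/2 = 21.8 kHz, appears at 15.9 kHz.
87.4 kHz mod fs = 0.2 kHz.
0.2 kHz ≤ fs/2 = 21.8 kHz, appears at 0.2 kHz.
187.1 kHz mod fs = 12.7 kHz.
12.7 kHz ≤ fs/2 = 21.8 kHz, appears at 12.7 kHz.
Distinct values: {0.2 kHz, 8.4 kHz, 12.7 kHz, 15.9 kHz}.

0.2 kHz, 8.4 kHz, 12.7 kHz, 15.9 kHz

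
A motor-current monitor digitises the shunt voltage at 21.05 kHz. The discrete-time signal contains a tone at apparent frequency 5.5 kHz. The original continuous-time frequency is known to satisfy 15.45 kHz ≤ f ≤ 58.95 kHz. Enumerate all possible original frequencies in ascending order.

Frequencies that alias to 5.5 kHz are k·fs ± 5.5 kHz for integer k ≥ 0.
k=0: 5.5 kHz.
k=1: 15.55 kHz, 26.55 kHz.
k=2: 36.6 kHz, 47.6 kHz.
k=3: 57.65 kHz, 68.65 kHz.
k=4: 78.7 kHz, 89.7 kHz.
Within [15.45 kHz, 58.95 kHz]: 15.55 kHz, 26.55 kHz, 36.6 kHz, 47.6 kHz, 57.65 kHz.

15.55 kHz, 26.55 kHz, 36.6 kHz, 47.6 kHz, 57.65 kHz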